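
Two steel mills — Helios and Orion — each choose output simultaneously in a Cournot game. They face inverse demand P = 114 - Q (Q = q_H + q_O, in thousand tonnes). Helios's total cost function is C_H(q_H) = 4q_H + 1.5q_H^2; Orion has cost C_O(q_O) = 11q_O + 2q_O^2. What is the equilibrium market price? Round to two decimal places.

Helios's profit: π_H = (114 - Q)q_H - (4q_H + (3/2)q_H²). Setting ∂π_H/∂q_H = 0: 110 - 5q_H - (q_O) = 0.
Orion's profit: π_O = (114 - Q)q_O - (11q_O + 2q_O²). Setting ∂π_O/∂q_O = 0: 103 - 6q_O - (q_H) = 0.
So q_H = (110 - q_O)/5 and q_O = (103 - q_H)/6.
Substituting one into the other gives q_H = 557/29 and q_O = 405/29.
Total output Q = 962/29, so price P = 114 - 962/29 = 80.8276.

80.83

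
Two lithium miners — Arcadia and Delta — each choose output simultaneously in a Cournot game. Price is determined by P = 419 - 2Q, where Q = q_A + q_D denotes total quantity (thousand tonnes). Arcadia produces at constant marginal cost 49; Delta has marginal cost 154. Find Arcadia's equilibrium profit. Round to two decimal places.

12534.72

Arcadia's profit: π_A = (419 - 2Q)q_A - (49q_A). Setting ∂π_A/∂q_A = 0: 370 - 4q_A - 2(q_D) = 0.
Delta's profit: π_D = (419 - 2Q)q_D - (154q_D). Setting ∂π_D/∂q_D = 0: 265 - 4q_D - 2(q_A) = 0.
Rearranging gives the reaction functions q_A = (370 - 2q_D)/4 and q_D = (265 - 2q_A)/4.
Substituting one into the other gives q_A = 475/6 and q_D = 80/3.
Price P = 419 - 2·(635/6) = 622/3.
Arcadia's profit: (622/3 - 49)·(475/6) = 12534.7222.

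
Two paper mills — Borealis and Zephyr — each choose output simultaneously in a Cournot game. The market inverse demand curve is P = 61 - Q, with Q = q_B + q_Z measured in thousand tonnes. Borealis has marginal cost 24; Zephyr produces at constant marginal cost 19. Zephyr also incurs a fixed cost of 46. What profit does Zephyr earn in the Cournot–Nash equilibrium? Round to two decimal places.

Borealis's profit: π_B = (61 - Q)q_B - (24q_B). Setting ∂π_B/∂q_B = 0: 37 - 2q_B - (q_Z) = 0.
Zephyr's first-order condition: 42 - 2q_Z - (q_B) = 0.
So q_B = (37 - q_Z)/2 and q_Z = (42 - q_B)/2.
Substituting one into the other gives q_B = 32/3 and q_Z = 47/3.
Price P = 61 - 79/3 = 104/3.
Zephyr's profit: (104/3 - 19)·(47/3) - 46 = 1795/9.

199.44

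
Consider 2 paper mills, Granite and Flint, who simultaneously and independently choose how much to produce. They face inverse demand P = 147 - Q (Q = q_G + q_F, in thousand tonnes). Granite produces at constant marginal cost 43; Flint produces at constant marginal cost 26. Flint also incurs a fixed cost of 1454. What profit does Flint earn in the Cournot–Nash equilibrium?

Granite's profit: π_G = (147 - Q)q_G - (43q_G). Setting ∂π_G/∂q_G = 0: 104 - 2q_G - (q_F) = 0.
Flint's profit: π_F = (147 - Q)q_F - (26q_F). Setting ∂π_F/∂q_F = 0: 121 - 2q_F - (q_G) = 0.
So q_G = (104 - q_F)/2 and q_F = (121 - q_G)/2.
Substituting one into the other gives q_G = 29 and q_F = 46.
Price P = 147 - 75 = 72.
Flint's profit: (72 - 26)·46 - 1454 = 662.

662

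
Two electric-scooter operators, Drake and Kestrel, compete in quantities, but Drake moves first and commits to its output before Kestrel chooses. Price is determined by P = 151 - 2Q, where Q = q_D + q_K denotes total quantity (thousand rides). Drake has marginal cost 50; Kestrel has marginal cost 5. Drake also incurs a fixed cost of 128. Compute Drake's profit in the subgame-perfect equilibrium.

The follower Kestrel best-responds to any q_D: π_K = (151 - 2Q)q_K - 5q_K.
Follower FOC: 146 - 2q_D - 4q_K = 0, so q_K(q_D) = (146 - 2q_D)/4.
Drake substitutes q_K(q_D) into its own profit: π_D = q_D(151 - 2q_D - (146 - 2q_D)/2) - 50q_D = (78 - q_D)q_D - 50q_D.
Leader FOC: 28 - 2q_D = 0, so q_D = 14.
Then q_K = (146 - 2·14)/4 = 59/2.
Price P = 151 - 2·(87/2) = 64.
Drake's profit: (64 - 50)·14 - 128 = 68.

68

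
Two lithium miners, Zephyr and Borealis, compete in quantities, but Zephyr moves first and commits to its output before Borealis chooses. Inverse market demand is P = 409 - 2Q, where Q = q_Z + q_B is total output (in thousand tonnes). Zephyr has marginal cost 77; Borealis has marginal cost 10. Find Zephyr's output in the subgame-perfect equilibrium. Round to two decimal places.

Solve by backward induction. Given q_Z, the follower Borealis maximises π_B = (409 - 2q_Z - 2q_B)q_B - 10q_B.
Setting the follower's marginal profit to zero, 399 - 2q_Z - 4q_B = 0, i.e. q_B = (399 - 2q_Z)/4.
The leader anticipates this reaction. Substituting into P = 409 - 2Q gives P = 419/2 - q_Z, so π_Z = (419/2 - q_Z)q_Z - 77q_Z.
Leader FOC: 265/2 - 2q_Z = 0, so q_Z = 265/4.
Then q_B = (399 - 2·(265/4))/4 = 533/8.

66.25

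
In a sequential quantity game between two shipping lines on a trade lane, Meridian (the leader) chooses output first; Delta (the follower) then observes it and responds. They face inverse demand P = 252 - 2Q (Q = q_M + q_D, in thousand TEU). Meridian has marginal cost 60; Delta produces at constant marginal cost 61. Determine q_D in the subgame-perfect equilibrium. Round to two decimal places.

The follower Delta best-responds to any q_M: π_D = (252 - 2Q)q_D - 61q_D.
Setting the follower's marginal profit to zero, 191 - 2q_M - 4q_D = 0, i.e. q_D = (191 - 2q_M)/4.
The leader anticipates this reaction. Substituting into P = 252 - 2Q gives P = 313/2 - q_M, so π_M = (313/2 - q_M)q_M - 60q_M.
Maximising: ∂π_M/∂q_M = 193/2 - 2q_M = 0, giving q_M = 193/4.
Then q_D = (191 - 2·(193/4))/4 = 189/8.

23.63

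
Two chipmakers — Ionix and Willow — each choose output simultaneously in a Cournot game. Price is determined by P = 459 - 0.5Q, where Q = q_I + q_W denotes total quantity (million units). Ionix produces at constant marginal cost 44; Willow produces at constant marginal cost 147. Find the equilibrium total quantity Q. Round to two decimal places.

Ionix's profit: π_I = (459 - 0.5Q)q_I - (44q_I). Setting ∂π_I/∂q_I = 0: 415 - q_I - (1/2)(q_W) = 0.
Willow's first-order condition: 312 - q_W - (1/2)(q_I) = 0.
Best responses: q_I = (415 - (1/2)q_W), q_W = (312 - (1/2)q_I).
Solving the pair: q_I = 1036/3, q_W = 418/3.
Total output Q = 1036/3 + 418/3 = 1454/3.

484.67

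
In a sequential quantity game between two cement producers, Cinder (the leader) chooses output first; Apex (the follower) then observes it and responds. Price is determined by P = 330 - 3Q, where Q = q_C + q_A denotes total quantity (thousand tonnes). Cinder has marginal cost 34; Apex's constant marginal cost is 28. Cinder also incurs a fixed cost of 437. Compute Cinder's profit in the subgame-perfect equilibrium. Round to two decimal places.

3067.17

Solve by backward induction. Given q_C, the follower Apex maximises π_A = (330 - 3q_C - 3q_A)q_A - 28q_A.
Follower FOC: 302 - 3q_C - 6q_A = 0, so q_A(q_C) = (302 - 3q_C)/6.
Cinder substitutes q_A(q_C) into its own profit: π_C = q_C(330 - 3q_C - (302 - 3q_C)/2) - 34q_C = (179 - (3/2)q_C)q_C - 34q_C.
Leader FOC: 145 - 3q_C = 0, so q_C = 145/3.
Then q_A = (302 - 3·(145/3))/6 = 157/6.
Price P = 330 - 3·(149/2) = 213/2.
Cinder's profit: (213/2 - 34)·(145/3) - 437 = 3067.1667.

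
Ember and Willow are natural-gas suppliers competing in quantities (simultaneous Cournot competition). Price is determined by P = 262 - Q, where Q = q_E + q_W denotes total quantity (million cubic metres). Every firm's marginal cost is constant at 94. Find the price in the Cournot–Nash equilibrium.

Each firm earns π_i = (262 - Q)q_i - 94q_i.
Setting ∂π_i/∂q_i = 0 with rivals' quantities fixed: 168 - 2q_i - q_j = 0.
With identical firms every q_j equals q_i, so q_j = q_i and 168 = 3q_i, giving q_i = 56.
Total output Q = 112, so price P = 262 - 112 = 150.

150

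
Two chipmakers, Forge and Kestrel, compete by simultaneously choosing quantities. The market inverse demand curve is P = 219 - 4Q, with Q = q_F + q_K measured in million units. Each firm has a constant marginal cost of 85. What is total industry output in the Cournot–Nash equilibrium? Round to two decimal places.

Each firm earns π_i = (219 - 4Q)q_i - 85q_i.
First-order condition (treating rivals' output as given): 134 - 8q_i - 4q_j = 0.
By symmetry each firm produces the same amount; substituting q_j = q_i yields q_i = 134/12 = 67/6.
Total output Q = 67/6 + 67/6 = 67/3.

22.33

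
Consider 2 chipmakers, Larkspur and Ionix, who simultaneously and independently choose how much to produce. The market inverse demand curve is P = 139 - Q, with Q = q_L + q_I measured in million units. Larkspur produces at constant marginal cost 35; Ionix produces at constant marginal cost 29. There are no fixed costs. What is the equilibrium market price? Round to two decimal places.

67.67

Larkspur's profit: π_L = (139 - Q)q_L - (35q_L). Setting ∂π_L/∂q_L = 0: 104 - 2q_L - (q_I) = 0.
Ionix's first-order condition: 110 - 2q_I - (q_L) = 0.
So q_L = (104 - q_I)/2 and q_I = (110 - q_L)/2.
Solving the pair: q_L = 98/3, q_I = 116/3.
Total output Q = 214/3, so price P = 139 - 214/3 = 203/3.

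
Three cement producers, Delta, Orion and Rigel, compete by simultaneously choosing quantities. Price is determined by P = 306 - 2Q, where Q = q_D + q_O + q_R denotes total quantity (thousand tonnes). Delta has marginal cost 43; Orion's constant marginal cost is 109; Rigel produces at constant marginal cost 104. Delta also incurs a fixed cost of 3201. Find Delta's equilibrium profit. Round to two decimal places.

1552.13

Delta's profit: π_D = (306 - 2Q)q_D - (43q_D). Setting ∂π_D/∂q_D = 0: 263 - 4q_D - 2(q_O + q_R) = 0.
Orion's profit: π_O = (306 - 2Q)q_O - (109q_O). Setting ∂π_O/∂q_O = 0: 197 - 4q_O - 2(q_D + q_R) = 0.
Rigel's profit: π_R = (306 - 2Q)q_R - (104q_R). Setting ∂π_R/∂q_R = 0: 202 - 4q_R - 2(q_D + q_O) = 0.
Summing all 3 equations gives 662 − 8Q = 0, hence Q = 331/4.
Back-substituting: q_D = (263 − 331/2)/2 = 195/4, q_O = (197 − 331/2)/2 = 63/4, q_R = (202 − 331/2)/2 = 73/4.
Price P = 306 - 2·(331/4) = 281/2.
Delta's profit: (281/2 - 43)·(195/4) - 3201 = 1552.1250.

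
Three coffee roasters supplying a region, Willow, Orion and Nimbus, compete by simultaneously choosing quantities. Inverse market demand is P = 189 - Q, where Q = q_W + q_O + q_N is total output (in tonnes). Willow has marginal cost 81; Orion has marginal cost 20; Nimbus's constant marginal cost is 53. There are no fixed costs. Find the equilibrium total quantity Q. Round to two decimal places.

Willow's profit: π_W = (189 - Q)q_W - (81q_W). Setting ∂π_W/∂q_W = 0: 108 - 2q_W - (q_O + q_N) = 0.
Orion's first-order condition: 169 - 2q_O - (q_W + q_N) = 0.
Nimbus's first-order condition: 136 - 2q_N - (q_W + q_O) = 0.
Summing all 3 equations gives 413 − 4Q = 0, hence Q = 413/4.
Back-substituting: q_W = (108 − 413/4) = 19/4, q_O = (169 − 413/4) = 263/4, q_N = (136 − 413/4) = 131/4.
Total output Q = 19/4 + 263/4 + 131/4 = 413/4.

103.25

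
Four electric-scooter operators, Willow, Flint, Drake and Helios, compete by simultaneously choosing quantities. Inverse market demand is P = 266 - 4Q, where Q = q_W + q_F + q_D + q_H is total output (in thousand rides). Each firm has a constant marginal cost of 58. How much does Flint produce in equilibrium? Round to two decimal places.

10.40

Each firm earns π_i = (266 - 4Q)q_i - 58q_i.
First-order condition (treating rivals' output as given): 208 - 8q_i - 4·Σ_{j≠i} q_j = 0.
By symmetry each firm produces the same amount; substituting Σ_{j≠i} q_j = 3q_i yields q_i = 208/20 = 52/5.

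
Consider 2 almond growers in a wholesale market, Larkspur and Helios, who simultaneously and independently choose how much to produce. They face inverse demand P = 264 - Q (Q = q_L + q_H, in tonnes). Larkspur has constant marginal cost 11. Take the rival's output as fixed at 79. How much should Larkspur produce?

87

With the rival's output fixed at 79, Larkspur's profit is π_L = (264 - 79 - q_L)q_L - (11q_L) = (185 - q_L)q_L - (11q_L).
∂π_L/∂q_L = 174 - 2q_L = 0, so q_L = 87.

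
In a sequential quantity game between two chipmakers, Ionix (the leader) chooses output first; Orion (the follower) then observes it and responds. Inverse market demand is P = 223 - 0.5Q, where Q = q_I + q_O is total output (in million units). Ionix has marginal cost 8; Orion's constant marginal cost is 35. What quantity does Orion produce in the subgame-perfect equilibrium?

The follower Orion best-responds to any q_I: π_O = (223 - 0.5Q)q_O - 35q_O.
∂π_O/∂q_O = 188 - (1/2)q_I - q_O = 0 gives the reaction function q_O = (188 - (1/2)q_I).
Ionix substitutes q_O(q_I) into its own profit: π_I = q_I(223 - (1/2)q_I - (188 - (1/2)q_I)/2) - 8q_I = (129 - (1/4)q_I)q_I - 8q_I.
Leader FOC: 121 - (1/2)q_I = 0, so q_I = 242.
Then q_O = (188 - (1/2)·242) = 67.

67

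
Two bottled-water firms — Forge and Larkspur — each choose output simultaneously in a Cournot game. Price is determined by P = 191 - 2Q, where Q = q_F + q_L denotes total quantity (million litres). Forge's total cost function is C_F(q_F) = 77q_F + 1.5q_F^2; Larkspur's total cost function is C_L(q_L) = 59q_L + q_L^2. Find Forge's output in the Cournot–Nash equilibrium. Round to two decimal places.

11.05

Forge's profit: π_F = (191 - 2Q)q_F - (77q_F + (3/2)q_F²). Setting ∂π_F/∂q_F = 0: 114 - 7q_F - 2(q_L) = 0.
Larkspur's profit: π_L = (191 - 2Q)q_L - (59q_L + q_L²). Setting ∂π_L/∂q_L = 0: 132 - 6q_L - 2(q_F) = 0.
Rearranging gives the reaction functions q_F = (114 - 2q_L)/7 and q_L = (132 - 2q_F)/6.
Solving the pair: q_F = 210/19, q_L = 348/19.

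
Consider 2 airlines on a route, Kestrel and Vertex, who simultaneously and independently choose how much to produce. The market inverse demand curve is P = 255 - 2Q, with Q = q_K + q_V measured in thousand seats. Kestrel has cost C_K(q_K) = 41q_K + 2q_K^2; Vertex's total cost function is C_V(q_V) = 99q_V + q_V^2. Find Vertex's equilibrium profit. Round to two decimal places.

Kestrel's profit: π_K = (255 - 2Q)q_K - (41q_K + 2q_K²). Setting ∂π_K/∂q_K = 0: 214 - 8q_K - 2(q_V) = 0.
Vertex's profit: π_V = (255 - 2Q)q_V - (99q_V + q_V²). Setting ∂π_V/∂q_V = 0: 156 - 6q_V - 2(q_K) = 0.
Rearranging gives the reaction functions q_K = (214 - 2q_V)/8 and q_V = (156 - 2q_K)/6.
Substituting one into the other gives q_K = 243/11 and q_V = 205/11.
Price P = 255 - 2·(448/11) = 1909/11.
Vertex's profit: (1909/11)·(205/11) - 99·(205/11) - (205/11)² = 1041.9421.

1041.94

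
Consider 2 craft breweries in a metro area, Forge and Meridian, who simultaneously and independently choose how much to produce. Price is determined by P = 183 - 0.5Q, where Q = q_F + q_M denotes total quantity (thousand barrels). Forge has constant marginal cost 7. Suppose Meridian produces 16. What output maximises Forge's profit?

With the rival's output fixed at 16, Forge's profit is π_F = (183 - (1/2)·16 - (1/2)q_F)q_F - (7q_F) = (175 - (1/2)q_F)q_F - (7q_F).
∂π_F/∂q_F = 168 - q_F = 0, so q_F = 168.

168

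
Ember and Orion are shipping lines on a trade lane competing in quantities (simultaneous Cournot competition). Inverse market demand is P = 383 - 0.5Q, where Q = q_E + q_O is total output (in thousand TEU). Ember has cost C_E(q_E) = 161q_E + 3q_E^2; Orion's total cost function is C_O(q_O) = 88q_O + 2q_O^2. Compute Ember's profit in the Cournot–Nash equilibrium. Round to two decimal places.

2685.10

Ember's profit: π_E = (383 - 0.5Q)q_E - (161q_E + 3q_E²). Setting ∂π_E/∂q_E = 0: 222 - 7q_E - (1/2)(q_O) = 0.
Orion's first-order condition: 295 - 5q_O - (1/2)(q_E) = 0.
Rearranging gives the reaction functions q_E = (222 - (1/2)q_O)/7 and q_O = (295 - (1/2)q_E)/5.
Substituting one into the other gives q_E = 27.6978 and q_O = 56.2302.
Price P = 383 - (1/2)·83.9281 = 341.0360.
Ember's profit: 341.0360·27.6978 - 161·27.6978 - 3·27.6978² = 2685.0965.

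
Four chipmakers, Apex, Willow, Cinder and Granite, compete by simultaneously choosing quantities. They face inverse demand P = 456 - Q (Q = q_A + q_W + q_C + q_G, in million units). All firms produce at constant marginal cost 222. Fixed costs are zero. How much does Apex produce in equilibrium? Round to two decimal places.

46.80

A representative firm's profit is π_i = q_i(456 - Q) - 222q_i.
Setting ∂π_i/∂q_i = 0 with rivals' quantities fixed: 234 - 2q_i - Σ_{j≠i} q_j = 0.
With identical firms every q_j equals q_i, so Σ_{j≠i} q_j = 3q_i and 234 = 5q_i, giving q_i = 234/5.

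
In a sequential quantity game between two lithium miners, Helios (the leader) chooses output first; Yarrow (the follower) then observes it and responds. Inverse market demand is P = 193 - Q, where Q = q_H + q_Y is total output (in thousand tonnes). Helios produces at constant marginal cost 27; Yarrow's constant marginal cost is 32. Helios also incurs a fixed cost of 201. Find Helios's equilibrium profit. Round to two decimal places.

The follower Yarrow best-responds to any q_H: π_Y = (193 - Q)q_Y - 32q_Y.
Setting the follower's marginal profit to zero, 161 - q_H - 2q_Y = 0, i.e. q_Y = (161 - q_H)/2.
The leader anticipates this reaction. Substituting into P = 193 - Q gives P = 225/2 - (1/2)q_H, so π_H = (225/2 - (1/2)q_H)q_H - 27q_H.
Leader FOC: 171/2 - q_H = 0, so q_H = 171/2.
Then q_Y = (161 - 171/2)/2 = 151/4.
Price P = 193 - 493/4 = 279/4.
Helios's profit: (279/4 - 27)·(171/2) - 201 = 3454.1250.

3454.13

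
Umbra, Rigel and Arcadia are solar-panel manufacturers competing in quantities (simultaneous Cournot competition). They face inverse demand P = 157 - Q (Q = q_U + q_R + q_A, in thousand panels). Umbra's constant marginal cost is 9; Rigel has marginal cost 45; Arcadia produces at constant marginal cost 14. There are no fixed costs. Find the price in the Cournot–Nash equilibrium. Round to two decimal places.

Umbra's profit: π_U = (157 - Q)q_U - (9q_U). Setting ∂π_U/∂q_U = 0: 148 - 2q_U - (q_R + q_A) = 0.
Rigel's profit: π_R = (157 - Q)q_R - (45q_R). Setting ∂π_R/∂q_R = 0: 112 - 2q_R - (q_U + q_A) = 0.
Arcadia's profit: π_A = (157 - Q)q_A - (14q_A). Setting ∂π_A/∂q_A = 0: 143 - 2q_A - (q_U + q_R) = 0.
Summing all 3 equations gives 403 − 4Q = 0, hence Q = 403/4.
Back-substituting: q_U = (148 − 403/4) = 189/4, q_R = (112 − 403/4) = 45/4, q_A = (143 − 403/4) = 169/4.
Total output Q = 403/4, so price P = 157 - 403/4 = 225/4.

56.25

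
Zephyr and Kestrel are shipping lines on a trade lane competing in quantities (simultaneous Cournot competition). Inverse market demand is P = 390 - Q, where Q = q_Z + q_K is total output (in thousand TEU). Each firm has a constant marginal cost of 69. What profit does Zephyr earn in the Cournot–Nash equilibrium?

11449

Each firm earns π_i = (390 - Q)q_i - 69q_i.
First-order condition (treating rivals' output as given): 321 - 2q_i - q_j = 0.
By symmetry each firm produces the same amount; substituting q_j = q_i yields q_i = 321/3 = 107.
Price P = 390 - 214 = 176.
Zephyr's profit: (176 - 69)·107 = 11449.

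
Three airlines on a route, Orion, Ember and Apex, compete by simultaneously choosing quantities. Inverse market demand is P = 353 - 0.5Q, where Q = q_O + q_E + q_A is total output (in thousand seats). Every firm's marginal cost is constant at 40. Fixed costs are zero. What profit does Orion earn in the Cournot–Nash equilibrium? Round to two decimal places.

A representative firm's profit is π_i = q_i(353 - 0.5Q) - 40q_i.
First-order condition (treating rivals' output as given): 313 - q_i - (1/2)·Σ_{j≠i} q_j = 0.
By symmetry each firm produces the same amount; substituting Σ_{j≠i} q_j = 2q_i yields q_i = 313/2.
Price P = 353 - (1/2)·(939/2) = 473/4.
Orion's profit: (473/4 - 40)·(313/2) = 12246.1250.

12246.13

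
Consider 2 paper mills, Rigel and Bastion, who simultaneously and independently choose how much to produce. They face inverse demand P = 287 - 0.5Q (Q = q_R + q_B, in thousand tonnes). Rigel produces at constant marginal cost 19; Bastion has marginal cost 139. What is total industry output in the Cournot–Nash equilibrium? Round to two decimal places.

277.33

Rigel's profit: π_R = (287 - 0.5Q)q_R - (19q_R). Setting ∂π_R/∂q_R = 0: 268 - q_R - (1/2)(q_B) = 0.
Bastion's profit: π_B = (287 - 0.5Q)q_B - (139q_B). Setting ∂π_B/∂q_B = 0: 148 - q_B - (1/2)(q_R) = 0.
Rearranging gives the reaction functions q_R = (268 - (1/2)q_B) and q_B = (148 - (1/2)q_R).
Solving the pair: q_R = 776/3, q_B = 56/3.
Total output Q = 776/3 + 56/3 = 832/3.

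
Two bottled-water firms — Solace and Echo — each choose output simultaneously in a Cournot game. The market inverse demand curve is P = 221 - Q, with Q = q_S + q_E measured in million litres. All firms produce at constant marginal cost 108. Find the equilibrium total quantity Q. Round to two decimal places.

Each firm earns π_i = (221 - Q)q_i - 108q_i.
Setting ∂π_i/∂q_i = 0 with rivals' quantities fixed: 113 - 2q_i - q_j = 0.
With identical firms every q_j equals q_i, so q_j = q_i and 113 = 3q_i, giving q_i = 113/3.
Total output Q = 113/3 + 113/3 = 226/3.

75.33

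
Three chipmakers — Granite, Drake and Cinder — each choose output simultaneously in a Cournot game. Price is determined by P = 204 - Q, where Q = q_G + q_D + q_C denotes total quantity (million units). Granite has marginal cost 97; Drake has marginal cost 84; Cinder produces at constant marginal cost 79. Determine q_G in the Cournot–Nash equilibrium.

19

Granite's profit: π_G = (204 - Q)q_G - (97q_G). Setting ∂π_G/∂q_G = 0: 107 - 2q_G - (q_D + q_C) = 0.
Drake's profit: π_D = (204 - Q)q_D - (84q_D). Setting ∂π_D/∂q_D = 0: 120 - 2q_D - (q_G + q_C) = 0.
Cinder's profit: π_C = (204 - Q)q_C - (79q_C). Setting ∂π_C/∂q_C = 0: 125 - 2q_C - (q_G + q_D) = 0.
Adding the 3 conditions: 352 − 2Q − 2Q = 0, i.e. Q = 88.
Back-substituting: q_G = (107 − 88) = 19, q_D = (120 − 88) = 32, q_C = (125 − 88) = 37.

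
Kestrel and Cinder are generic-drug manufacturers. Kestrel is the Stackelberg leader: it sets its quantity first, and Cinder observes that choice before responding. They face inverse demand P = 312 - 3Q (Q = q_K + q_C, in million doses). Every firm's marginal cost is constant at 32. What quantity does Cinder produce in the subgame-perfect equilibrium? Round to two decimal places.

The follower Cinder best-responds to any q_K: π_C = (312 - 3Q)q_C - 32q_C.
∂π_C/∂q_C = 280 - 3q_K - 6q_C = 0 gives the reaction function q_C = (280 - 3q_K)/6.
Kestrel substitutes q_C(q_K) into its own profit: π_K = q_K(312 - 3q_K - (280 - 3q_K)/2) - 32q_K = (172 - (3/2)q_K)q_K - 32q_K.
The leader's first-order condition 140 - 3q_K = 0 yields q_K = 140/3.
Then q_C = (280 - 3·(140/3))/6 = 70/3.

23.33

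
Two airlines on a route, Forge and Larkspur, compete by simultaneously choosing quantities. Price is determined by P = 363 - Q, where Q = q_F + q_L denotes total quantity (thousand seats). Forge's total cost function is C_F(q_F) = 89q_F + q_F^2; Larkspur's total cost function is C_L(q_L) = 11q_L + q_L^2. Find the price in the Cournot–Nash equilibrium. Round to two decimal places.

237.80

Forge's profit: π_F = (363 - Q)q_F - (89q_F + q_F²). Setting ∂π_F/∂q_F = 0: 274 - 4q_F - (q_L) = 0.
Larkspur's first-order condition: 352 - 4q_L - (q_F) = 0.
Best responses: q_F = (274 - q_L)/4, q_L = (352 - q_F)/4.
Substituting one into the other gives q_F = 248/5 and q_L = 378/5.
Total output Q = 626/5, so price P = 363 - 626/5 = 1189/5.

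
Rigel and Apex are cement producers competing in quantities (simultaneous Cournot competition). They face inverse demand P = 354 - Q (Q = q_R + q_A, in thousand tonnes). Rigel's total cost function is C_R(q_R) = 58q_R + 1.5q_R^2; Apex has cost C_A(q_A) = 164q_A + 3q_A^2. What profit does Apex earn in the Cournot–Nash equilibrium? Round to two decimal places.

Rigel's profit: π_R = (354 - Q)q_R - (58q_R + (3/2)q_R²). Setting ∂π_R/∂q_R = 0: 296 - 5q_R - (q_A) = 0.
Apex's profit: π_A = (354 - Q)q_A - (164q_A + 3q_A²). Setting ∂π_A/∂q_A = 0: 190 - 8q_A - (q_R) = 0.
Rearranging gives the reaction functions q_R = (296 - q_A)/5 and q_A = (190 - q_R)/8.
Substituting one into the other gives q_R = 726/13 and q_A = 218/13.
Price P = 354 - 944/13 = 281.3846.
Apex's profit: 281.3846·(218/13) - 164·(218/13) - 3(218/13)² = 1124.8284.

1124.83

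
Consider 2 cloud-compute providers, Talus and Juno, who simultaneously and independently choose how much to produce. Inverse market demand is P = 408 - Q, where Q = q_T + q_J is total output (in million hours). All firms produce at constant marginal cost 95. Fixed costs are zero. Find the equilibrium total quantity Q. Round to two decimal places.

208.67

A representative firm's profit is π_i = q_i(408 - Q) - 95q_i.
Setting ∂π_i/∂q_i = 0 with rivals' quantities fixed: 313 - 2q_i - q_j = 0.
By symmetry each firm produces the same amount; substituting q_j = q_i yields q_i = 313/3.
Total output Q = 313/3 + 313/3 = 626/3.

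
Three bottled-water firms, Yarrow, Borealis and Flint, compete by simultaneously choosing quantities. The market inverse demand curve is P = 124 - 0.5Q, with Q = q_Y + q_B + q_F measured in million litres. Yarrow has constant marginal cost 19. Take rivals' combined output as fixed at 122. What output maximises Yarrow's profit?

With rivals' combined output fixed at 122, Yarrow's profit is π_Y = (124 - (1/2)·122 - (1/2)q_Y)q_Y - (19q_Y) = (63 - (1/2)q_Y)q_Y - (19q_Y).
∂π_Y/∂q_Y = 44 - q_Y = 0, so q_Y = 44.

44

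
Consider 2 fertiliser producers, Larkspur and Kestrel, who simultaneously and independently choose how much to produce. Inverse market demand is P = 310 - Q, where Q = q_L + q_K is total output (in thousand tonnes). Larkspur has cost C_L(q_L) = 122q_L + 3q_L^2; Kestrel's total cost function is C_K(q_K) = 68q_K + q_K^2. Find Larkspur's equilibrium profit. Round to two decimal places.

1082.62

Larkspur's profit: π_L = (310 - Q)q_L - (122q_L + 3q_L²). Setting ∂π_L/∂q_L = 0: 188 - 8q_L - (q_K) = 0.
Kestrel's profit: π_K = (310 - Q)q_K - (68q_K + q_K²). Setting ∂π_K/∂q_K = 0: 242 - 4q_K - (q_L) = 0.
Best responses: q_L = (188 - q_K)/8, q_K = (242 - q_L)/4.
Solving the pair: q_L = 510/31, q_K = 1748/31.
Price P = 310 - 72.8387 = 237.1613.
Larkspur's profit: 237.1613·(510/31) - 122·(510/31) - 3(510/31)² = 1082.6223.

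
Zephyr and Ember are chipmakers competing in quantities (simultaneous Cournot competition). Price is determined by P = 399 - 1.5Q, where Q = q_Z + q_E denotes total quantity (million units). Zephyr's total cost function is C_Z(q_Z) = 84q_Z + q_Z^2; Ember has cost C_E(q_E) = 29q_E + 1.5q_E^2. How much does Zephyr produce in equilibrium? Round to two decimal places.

48.11

Zephyr's profit: π_Z = (399 - 1.5Q)q_Z - (84q_Z + q_Z²). Setting ∂π_Z/∂q_Z = 0: 315 - 5q_Z - (3/2)(q_E) = 0.
Ember's first-order condition: 370 - 6q_E - (3/2)(q_Z) = 0.
So q_Z = (315 - (3/2)q_E)/5 and q_E = (370 - (3/2)q_Z)/6.
Substituting one into the other gives q_Z = 1780/37 and q_E = 49.6396.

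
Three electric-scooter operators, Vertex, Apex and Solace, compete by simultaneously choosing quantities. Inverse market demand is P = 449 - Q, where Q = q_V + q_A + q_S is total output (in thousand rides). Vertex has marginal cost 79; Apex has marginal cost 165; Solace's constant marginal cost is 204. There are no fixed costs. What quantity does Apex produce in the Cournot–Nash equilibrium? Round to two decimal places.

Vertex's profit: π_V = (449 - Q)q_V - (79q_V). Setting ∂π_V/∂q_V = 0: 370 - 2q_V - (q_A + q_S) = 0.
Apex's profit: π_A = (449 - Q)q_A - (165q_A). Setting ∂π_A/∂q_A = 0: 284 - 2q_A - (q_V + q_S) = 0.
Solace's first-order condition: 245 - 2q_S - (q_V + q_A) = 0.
Adding the 3 first-order conditions: 899 − 4Q = 0, so Q = 899/4.
Back-substituting: q_V = (370 − 899/4) = 581/4, q_A = (284 − 899/4) = 237/4, q_S = (245 − 899/4) = 81/4.

59.25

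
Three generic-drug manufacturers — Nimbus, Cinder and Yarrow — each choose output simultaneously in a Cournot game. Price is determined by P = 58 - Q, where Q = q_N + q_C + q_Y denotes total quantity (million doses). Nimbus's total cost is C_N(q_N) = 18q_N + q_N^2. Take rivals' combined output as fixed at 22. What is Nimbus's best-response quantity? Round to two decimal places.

4.50

With rivals' combined output fixed at 22, Nimbus's profit is π_N = (58 - 22 - q_N)q_N - (18q_N + q_N²) = (36 - q_N)q_N - (18q_N + q_N²).
∂π_N/∂q_N = 18 - 4q_N = 0, so q_N = 9/2.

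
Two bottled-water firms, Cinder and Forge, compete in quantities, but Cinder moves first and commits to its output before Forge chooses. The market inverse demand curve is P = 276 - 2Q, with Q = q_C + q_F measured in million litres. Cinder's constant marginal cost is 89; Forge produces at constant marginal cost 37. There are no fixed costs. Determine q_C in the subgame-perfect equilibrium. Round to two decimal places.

33.75

Solve by backward induction. Given q_C, the follower Forge maximises π_F = (276 - 2q_C - 2q_F)q_F - 37q_F.
Follower FOC: 239 - 2q_C - 4q_F = 0, so q_F(q_C) = (239 - 2q_C)/4.
The leader anticipates this reaction. Substituting into P = 276 - 2Q gives P = 313/2 - q_C, so π_C = (313/2 - q_C)q_C - 89q_C.
Maximising: ∂π_C/∂q_C = 135/2 - 2q_C = 0, giving q_C = 135/4.
Then q_F = (239 - 2·(135/4))/4 = 343/8.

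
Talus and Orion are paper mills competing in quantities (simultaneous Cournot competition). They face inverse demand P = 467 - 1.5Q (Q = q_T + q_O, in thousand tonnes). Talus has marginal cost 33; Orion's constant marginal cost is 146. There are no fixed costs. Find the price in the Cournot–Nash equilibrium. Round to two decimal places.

Talus's profit: π_T = (467 - 1.5Q)q_T - (33q_T). Setting ∂π_T/∂q_T = 0: 434 - 3q_T - (3/2)(q_O) = 0.
Orion's profit: π_O = (467 - 1.5Q)q_O - (146q_O). Setting ∂π_O/∂q_O = 0: 321 - 3q_O - (3/2)(q_T) = 0.
Rearranging gives the reaction functions q_T = (434 - (3/2)q_O)/3 and q_O = (321 - (3/2)q_T)/3.
Solving the pair: q_T = 1094/9, q_O = 416/9.
Total output Q = 1510/9, so price P = 467 - (3/2)·(1510/9) = 646/3.

215.33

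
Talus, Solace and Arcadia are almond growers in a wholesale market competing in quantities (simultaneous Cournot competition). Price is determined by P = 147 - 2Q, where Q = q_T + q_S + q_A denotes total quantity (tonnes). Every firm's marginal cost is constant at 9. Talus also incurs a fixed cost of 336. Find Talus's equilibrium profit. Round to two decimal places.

Each firm earns π_i = (147 - 2Q)q_i - 9q_i.
Setting ∂π_i/∂q_i = 0 with rivals' quantities fixed: 138 - 4q_i - 2·Σ_{j≠i} q_j = 0.
With identical firms every q_j equals q_i, so Σ_{j≠i} q_j = 2q_i and 138 = 8q_i, giving q_i = 69/4.
Price P = 147 - 2·(207/4) = 87/2.
Talus's profit: (87/2 - 9)·(69/4) - 336 = 259.1250.

259.13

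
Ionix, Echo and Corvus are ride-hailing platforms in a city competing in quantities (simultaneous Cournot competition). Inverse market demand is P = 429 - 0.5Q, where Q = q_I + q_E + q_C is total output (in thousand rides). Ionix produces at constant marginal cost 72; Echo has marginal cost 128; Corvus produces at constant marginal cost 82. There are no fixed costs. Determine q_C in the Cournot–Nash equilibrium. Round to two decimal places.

191.50

Ionix's profit: π_I = (429 - 0.5Q)q_I - (72q_I). Setting ∂π_I/∂q_I = 0: 357 - q_I - (1/2)(q_E + q_C) = 0.
Echo's first-order condition: 301 - q_E - (1/2)(q_I + q_C) = 0.
Corvus's first-order condition: 347 - q_C - (1/2)(q_I + q_E) = 0.
Summing all 3 equations gives 1005 − 2Q = 0, hence Q = 1005/2.
Back-substituting: q_I = (357 − 1005/4)/(1/2) = 423/2, q_E = (301 − 1005/4)/(1/2) = 199/2, q_C = (347 − 1005/4)/(1/2) = 383/2.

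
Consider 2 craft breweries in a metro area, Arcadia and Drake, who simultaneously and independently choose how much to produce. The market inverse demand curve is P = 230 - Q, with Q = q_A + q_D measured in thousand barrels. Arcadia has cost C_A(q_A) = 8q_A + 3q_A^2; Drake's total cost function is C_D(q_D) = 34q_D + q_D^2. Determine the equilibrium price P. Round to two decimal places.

164.26

Arcadia's profit: π_A = (230 - Q)q_A - (8q_A + 3q_A²). Setting ∂π_A/∂q_A = 0: 222 - 8q_A - (q_D) = 0.
Drake's first-order condition: 196 - 4q_D - (q_A) = 0.
So q_A = (222 - q_D)/8 and q_D = (196 - q_A)/4.
Substituting one into the other gives q_A = 692/31 and q_D = 1346/31.
Total output Q = 65.7419, so price P = 230 - 65.7419 = 164.2581.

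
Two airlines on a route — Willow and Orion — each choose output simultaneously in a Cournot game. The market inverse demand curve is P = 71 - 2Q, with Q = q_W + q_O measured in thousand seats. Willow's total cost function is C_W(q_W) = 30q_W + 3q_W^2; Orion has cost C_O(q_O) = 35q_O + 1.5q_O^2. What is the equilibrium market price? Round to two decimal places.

Willow's profit: π_W = (71 - 2Q)q_W - (30q_W + 3q_W²). Setting ∂π_W/∂q_W = 0: 41 - 10q_W - 2(q_O) = 0.
Orion's profit: π_O = (71 - 2Q)q_O - (35q_O + (3/2)q_O²). Setting ∂π_O/∂q_O = 0: 36 - 7q_O - 2(q_W) = 0.
Best responses: q_W = (41 - 2q_O)/10, q_O = (36 - 2q_W)/7.
Solving the pair: q_W = 215/66, q_O = 139/33.
Total output Q = 493/66, so price P = 71 - 2·(493/66) = 1850/33.

56.06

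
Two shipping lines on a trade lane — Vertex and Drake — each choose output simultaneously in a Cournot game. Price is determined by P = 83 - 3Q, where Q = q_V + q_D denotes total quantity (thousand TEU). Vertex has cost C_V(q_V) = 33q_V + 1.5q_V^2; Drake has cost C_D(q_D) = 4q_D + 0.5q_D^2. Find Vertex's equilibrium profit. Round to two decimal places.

19.71

Vertex's profit: π_V = (83 - 3Q)q_V - (33q_V + (3/2)q_V²). Setting ∂π_V/∂q_V = 0: 50 - 9q_V - 3(q_D) = 0.
Drake's profit: π_D = (83 - 3Q)q_D - (4q_D + (1/2)q_D²). Setting ∂π_D/∂q_D = 0: 79 - 7q_D - 3(q_V) = 0.
So q_V = (50 - 3q_D)/9 and q_D = (79 - 3q_V)/7.
Solving the pair: q_V = 113/54, q_D = 187/18.
Price P = 83 - 3·(337/27) = 410/9.
Vertex's profit: (410/9)·(113/54) - 33·(113/54) - (3/2)(113/54)² = 19.7052.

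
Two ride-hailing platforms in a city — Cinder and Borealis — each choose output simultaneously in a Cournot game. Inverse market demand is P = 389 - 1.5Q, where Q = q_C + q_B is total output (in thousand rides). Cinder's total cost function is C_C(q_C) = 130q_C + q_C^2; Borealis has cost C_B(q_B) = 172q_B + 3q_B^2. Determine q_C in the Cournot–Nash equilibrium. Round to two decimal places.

Cinder's profit: π_C = (389 - 1.5Q)q_C - (130q_C + q_C²). Setting ∂π_C/∂q_C = 0: 259 - 5q_C - (3/2)(q_B) = 0.
Borealis's profit: π_B = (389 - 1.5Q)q_B - (172q_B + 3q_B²). Setting ∂π_B/∂q_B = 0: 217 - 9q_B - (3/2)(q_C) = 0.
So q_C = (259 - (3/2)q_B)/5 and q_B = (217 - (3/2)q_C)/9.
Solving the pair: q_C = 46.9123, q_B = 16.2924.

46.91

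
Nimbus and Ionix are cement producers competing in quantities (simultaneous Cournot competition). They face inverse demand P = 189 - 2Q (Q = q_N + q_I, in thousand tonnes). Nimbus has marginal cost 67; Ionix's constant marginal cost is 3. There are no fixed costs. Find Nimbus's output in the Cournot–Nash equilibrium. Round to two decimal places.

Nimbus's profit: π_N = (189 - 2Q)q_N - (67q_N). Setting ∂π_N/∂q_N = 0: 122 - 4q_N - 2(q_I) = 0.
Ionix's profit: π_I = (189 - 2Q)q_I - (3q_I). Setting ∂π_I/∂q_I = 0: 186 - 4q_I - 2(q_N) = 0.
So q_N = (122 - 2q_I)/4 and q_I = (186 - 2q_N)/4.
Substituting one into the other gives q_N = 29/3 and q_I = 125/3.

9.67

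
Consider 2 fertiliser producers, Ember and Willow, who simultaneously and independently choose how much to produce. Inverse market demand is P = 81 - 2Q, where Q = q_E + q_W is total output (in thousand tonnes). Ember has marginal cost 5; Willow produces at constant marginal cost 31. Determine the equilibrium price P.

Ember's profit: π_E = (81 - 2Q)q_E - (5q_E). Setting ∂π_E/∂q_E = 0: 76 - 4q_E - 2(q_W) = 0.
Willow's profit: π_W = (81 - 2Q)q_W - (31q_W). Setting ∂π_W/∂q_W = 0: 50 - 4q_W - 2(q_E) = 0.
Best responses: q_E = (76 - 2q_W)/4, q_W = (50 - 2q_E)/4.
Solving the pair: q_E = 17, q_W = 4.
Total output Q = 21, so price P = 81 - 2·21 = 39.

39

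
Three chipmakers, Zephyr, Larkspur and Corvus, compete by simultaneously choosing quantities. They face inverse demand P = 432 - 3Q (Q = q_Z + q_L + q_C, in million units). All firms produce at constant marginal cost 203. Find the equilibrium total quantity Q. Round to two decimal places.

57.25

A representative firm's profit is π_i = q_i(432 - 3Q) - 203q_i.
Setting ∂π_i/∂q_i = 0 with rivals' quantities fixed: 229 - 6q_i - 3·Σ_{j≠i} q_j = 0.
With identical firms every q_j equals q_i, so Σ_{j≠i} q_j = 2q_i and 229 = 12q_i, giving q_i = 229/12.
Total output Q = 229/12 + 229/12 + 229/12 = 229/4.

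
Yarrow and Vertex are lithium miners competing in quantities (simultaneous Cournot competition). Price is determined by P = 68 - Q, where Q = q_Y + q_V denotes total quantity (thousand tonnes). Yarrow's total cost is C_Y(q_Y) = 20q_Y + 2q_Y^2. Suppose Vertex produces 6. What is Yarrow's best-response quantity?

With the rival's output fixed at 6, Yarrow's profit is π_Y = (68 - 6 - q_Y)q_Y - (20q_Y + 2q_Y²) = (62 - q_Y)q_Y - (20q_Y + 2q_Y²).
∂π_Y/∂q_Y = 42 - 6q_Y = 0, so q_Y = 7.

7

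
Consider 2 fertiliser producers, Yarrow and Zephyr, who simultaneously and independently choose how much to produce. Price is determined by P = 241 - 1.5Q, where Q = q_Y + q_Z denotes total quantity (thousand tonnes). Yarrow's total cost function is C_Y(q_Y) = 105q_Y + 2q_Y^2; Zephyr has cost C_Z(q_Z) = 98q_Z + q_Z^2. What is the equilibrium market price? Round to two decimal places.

Yarrow's profit: π_Y = (241 - 1.5Q)q_Y - (105q_Y + 2q_Y²). Setting ∂π_Y/∂q_Y = 0: 136 - 7q_Y - (3/2)(q_Z) = 0.
Zephyr's profit: π_Z = (241 - 1.5Q)q_Z - (98q_Z + q_Z²). Setting ∂π_Z/∂q_Z = 0: 143 - 5q_Z - (3/2)(q_Y) = 0.
So q_Y = (136 - (3/2)q_Z)/7 and q_Z = (143 - (3/2)q_Y)/5.
Substituting one into the other gives q_Y = 1862/131 and q_Z = 24.3359.
Total output Q = 38.5496, so price P = 241 - (3/2)·38.5496 = 183.1756.

183.18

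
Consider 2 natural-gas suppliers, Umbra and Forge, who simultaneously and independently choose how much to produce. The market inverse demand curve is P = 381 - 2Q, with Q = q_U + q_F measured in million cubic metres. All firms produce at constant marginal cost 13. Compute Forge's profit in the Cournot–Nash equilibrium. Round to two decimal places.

7523.56

A representative firm's profit is π_i = q_i(381 - 2Q) - 13q_i.
First-order condition (treating rivals' output as given): 368 - 4q_i - 2q_j = 0.
With identical firms every q_j equals q_i, so q_j = q_i and 368 = 6q_i, giving q_i = 184/3.
Price P = 381 - 2·(368/3) = 407/3.
Forge's profit: (407/3 - 13)·(184/3) = 7523.5556.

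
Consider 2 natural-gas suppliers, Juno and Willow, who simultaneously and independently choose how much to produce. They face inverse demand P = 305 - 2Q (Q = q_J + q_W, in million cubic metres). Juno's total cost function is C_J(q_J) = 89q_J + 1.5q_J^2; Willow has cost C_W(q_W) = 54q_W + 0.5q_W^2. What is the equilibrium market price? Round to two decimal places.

Juno's profit: π_J = (305 - 2Q)q_J - (89q_J + (3/2)q_J²). Setting ∂π_J/∂q_J = 0: 216 - 7q_J - 2(q_W) = 0.
Willow's profit: π_W = (305 - 2Q)q_W - (54q_W + (1/2)q_W²). Setting ∂π_W/∂q_W = 0: 251 - 5q_W - 2(q_J) = 0.
Best responses: q_J = (216 - 2q_W)/7, q_W = (251 - 2q_J)/5.
Substituting one into the other gives q_J = 578/31 and q_W = 1325/31.
Total output Q = 1903/31, so price P = 305 - 2·(1903/31) = 182.2258.

182.23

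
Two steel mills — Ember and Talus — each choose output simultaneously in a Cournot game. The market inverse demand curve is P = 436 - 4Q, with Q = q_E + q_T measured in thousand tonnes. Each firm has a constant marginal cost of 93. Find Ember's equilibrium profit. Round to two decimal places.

Each firm earns π_i = (436 - 4Q)q_i - 93q_i.
First-order condition (treating rivals' output as given): 343 - 8q_i - 4q_j = 0.
With identical firms every q_j equals q_i, so q_j = q_i and 343 = 12q_i, giving q_i = 343/12.
Price P = 436 - 4·(343/6) = 622/3.
Ember's profit: (622/3 - 93)·(343/12) = 3268.0278.

3268.03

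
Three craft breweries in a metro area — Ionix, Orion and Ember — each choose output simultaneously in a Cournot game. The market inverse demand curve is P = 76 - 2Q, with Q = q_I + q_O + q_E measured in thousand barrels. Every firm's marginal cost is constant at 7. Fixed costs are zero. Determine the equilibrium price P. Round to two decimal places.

24.25

Each firm earns π_i = (76 - 2Q)q_i - 7q_i.
Setting ∂π_i/∂q_i = 0 with rivals' quantities fixed: 69 - 4q_i - 2·Σ_{j≠i} q_j = 0.
With identical firms every q_j equals q_i, so Σ_{j≠i} q_j = 2q_i and 69 = 8q_i, giving q_i = 69/8.
Total output Q = 207/8, so price P = 76 - 2·(207/8) = 97/4.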